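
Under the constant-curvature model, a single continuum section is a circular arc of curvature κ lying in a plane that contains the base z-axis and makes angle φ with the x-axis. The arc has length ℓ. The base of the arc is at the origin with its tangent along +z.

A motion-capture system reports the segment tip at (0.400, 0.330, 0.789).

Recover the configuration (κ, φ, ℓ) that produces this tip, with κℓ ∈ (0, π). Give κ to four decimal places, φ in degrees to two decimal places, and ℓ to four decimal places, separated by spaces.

ρ = √(x²+y²) = √(0.400² + 0.330²) = 0.51856
φ = atan2(y, x) mod 360° = atan2(0.330, 0.400) = 39.5226°
|p|² = ρ² + z² = 0.51856² + 0.789² = 0.89142
κ = 2ρ / |p|² = 2×0.51856 / 0.89142 = 1.16344
θ = 2·atan2(ρ, z) = 2·atan2(0.51856, 0.789) = 1.16288 rad
ℓ = θ/κ = 1.16288/1.16344 = 0.99953

1.1634 39.52 0.9995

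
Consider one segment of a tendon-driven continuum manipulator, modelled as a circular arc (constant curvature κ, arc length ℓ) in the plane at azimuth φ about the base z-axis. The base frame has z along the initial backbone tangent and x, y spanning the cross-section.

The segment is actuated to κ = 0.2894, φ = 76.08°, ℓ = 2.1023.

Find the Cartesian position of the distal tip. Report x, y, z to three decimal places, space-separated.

θ = κ·ℓ = 0.2894 × 2.1023 = 0.60841 rad
ρ = (1 − cos θ)/κ = (1 − 0.82056)/0.2894 = 0.62004
z = sin θ / κ = 0.57156/0.2894 = 1.97498
x = ρ cos φ = 0.62004 × cos(76.08°) = 0.14916
y = ρ sin φ = 0.62004 × sin(76.08°) = 0.60183

0.149 0.602 1.975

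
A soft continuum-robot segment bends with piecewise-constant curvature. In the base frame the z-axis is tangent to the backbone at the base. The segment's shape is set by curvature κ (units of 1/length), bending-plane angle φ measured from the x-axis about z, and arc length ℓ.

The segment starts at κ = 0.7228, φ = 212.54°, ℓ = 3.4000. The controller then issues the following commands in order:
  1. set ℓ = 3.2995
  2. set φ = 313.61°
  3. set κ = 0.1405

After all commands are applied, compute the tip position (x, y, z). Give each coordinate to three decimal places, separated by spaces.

0.518 -0.544 3.183

initial: κ=0.7228, φ=212.54°, ℓ=3.4000
cmd 1: set ℓ=3.2995 → (κ,φ,ℓ)=(0.7228,212.54°,3.2995) → tip=(-2.0143,-1.2853,0.9498)
cmd 2: set φ=313.61° → (κ,φ,ℓ)=(0.7228,313.61°,3.2995) → tip=(1.6481,-1.7301,0.9498)
cmd 3: set κ=0.1405 → (κ,φ,ℓ)=(0.1405,313.61°,3.2995) → tip=(0.5181,-0.5439,3.1826)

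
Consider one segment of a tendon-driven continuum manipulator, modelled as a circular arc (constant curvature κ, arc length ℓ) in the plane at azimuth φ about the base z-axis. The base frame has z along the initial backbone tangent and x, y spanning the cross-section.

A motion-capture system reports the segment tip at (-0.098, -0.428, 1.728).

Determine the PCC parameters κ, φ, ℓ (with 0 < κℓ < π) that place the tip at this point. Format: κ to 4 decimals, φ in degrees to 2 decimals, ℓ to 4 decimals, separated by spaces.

ρ = √(x²+y²) = √(-0.098² + -0.428²) = 0.43908
φ = atan2(y, x) mod 360° = atan2(-0.428, -0.098) = 257.1032°
|p|² = ρ² + z² = 0.43908² + 1.728² = 3.17877
κ = 2ρ / |p|² = 2×0.43908 / 3.17877 = 0.27626
θ = 2·atan2(ρ, z) = 2·atan2(0.43908, 1.728) = 0.49766 rad
ℓ = θ/κ = 0.49766/0.27626 = 1.80144

0.2763 257.10 1.8014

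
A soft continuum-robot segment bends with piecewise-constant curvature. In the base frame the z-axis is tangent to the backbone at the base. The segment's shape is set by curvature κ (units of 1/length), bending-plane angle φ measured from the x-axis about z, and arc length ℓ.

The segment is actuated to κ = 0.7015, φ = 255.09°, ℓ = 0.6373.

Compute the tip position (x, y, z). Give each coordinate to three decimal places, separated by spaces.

-0.036 -0.135 0.616

θ = κ·ℓ = 0.7015 × 0.6373 = 0.44707 rad
ρ = (1 − cos θ)/κ = (1 − 0.90172)/0.7015 = 0.14010
z = sin θ / κ = 0.43232/0.7015 = 0.61628
x = ρ cos φ = 0.14010 × cos(255.09°) = -0.03605
y = ρ sin φ = 0.14010 × sin(255.09°) = -0.13538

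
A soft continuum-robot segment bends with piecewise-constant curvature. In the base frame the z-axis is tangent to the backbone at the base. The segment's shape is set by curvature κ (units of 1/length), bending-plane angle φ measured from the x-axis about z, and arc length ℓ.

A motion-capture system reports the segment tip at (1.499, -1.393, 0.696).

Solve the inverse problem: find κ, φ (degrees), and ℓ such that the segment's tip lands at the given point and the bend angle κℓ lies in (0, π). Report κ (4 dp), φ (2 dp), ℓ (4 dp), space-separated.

ρ = √(x²+y²) = √(1.499² + -1.393²) = 2.04633
φ = atan2(y, x) mod 360° = atan2(-1.393, 1.499) = 317.0991°
|p|² = ρ² + z² = 2.04633² + 0.696² = 4.67187
κ = 2ρ / |p|² = 2×2.04633 / 4.67187 = 0.87602
θ = 2·atan2(ρ, z) = 2·atan2(2.04633, 0.696) = 2.48590 rad
ℓ = θ/κ = 2.48590/0.87602 = 2.83771

0.8760 317.10 2.8377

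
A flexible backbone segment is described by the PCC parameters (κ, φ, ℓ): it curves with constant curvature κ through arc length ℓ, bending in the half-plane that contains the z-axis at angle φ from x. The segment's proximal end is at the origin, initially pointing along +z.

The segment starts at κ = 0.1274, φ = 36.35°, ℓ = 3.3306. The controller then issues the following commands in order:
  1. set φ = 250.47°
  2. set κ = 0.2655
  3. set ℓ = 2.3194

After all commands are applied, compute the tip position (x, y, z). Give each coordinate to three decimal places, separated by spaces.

initial: κ=0.1274, φ=36.35°, ℓ=3.3306
cmd 1: set φ=250.47° → (κ,φ,ℓ)=(0.1274,250.47°,3.3306) → tip=(-0.2327,-0.6560,3.2316)
cmd 2: set κ=0.2655 → (κ,φ,ℓ)=(0.2655,250.47°,3.3306) → tip=(-0.4610,-1.2997,2.9132)
cmd 3: set ℓ=2.3194 → (κ,φ,ℓ)=(0.2655,250.47°,2.3194) → tip=(-0.2313,-0.6521,2.1756)

-0.231 -0.652 2.176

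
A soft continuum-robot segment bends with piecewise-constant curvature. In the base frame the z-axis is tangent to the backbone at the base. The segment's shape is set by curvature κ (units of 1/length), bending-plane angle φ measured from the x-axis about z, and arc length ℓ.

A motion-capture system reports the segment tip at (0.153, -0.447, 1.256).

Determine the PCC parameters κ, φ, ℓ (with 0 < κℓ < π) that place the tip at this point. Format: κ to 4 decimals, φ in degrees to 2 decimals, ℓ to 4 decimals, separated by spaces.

ρ = √(x²+y²) = √(0.153² + -0.447²) = 0.47246
φ = atan2(y, x) mod 360° = atan2(-0.447, 0.153) = 288.8951°
|p|² = ρ² + z² = 0.47246² + 1.256² = 1.80075
κ = 2ρ / |p|² = 2×0.47246 / 1.80075 = 0.52474
θ = 2·atan2(ρ, z) = 2·atan2(0.47246, 1.256) = 0.71958 rad
ℓ = θ/κ = 0.71958/0.52474 = 1.37132

0.5247 288.90 1.3713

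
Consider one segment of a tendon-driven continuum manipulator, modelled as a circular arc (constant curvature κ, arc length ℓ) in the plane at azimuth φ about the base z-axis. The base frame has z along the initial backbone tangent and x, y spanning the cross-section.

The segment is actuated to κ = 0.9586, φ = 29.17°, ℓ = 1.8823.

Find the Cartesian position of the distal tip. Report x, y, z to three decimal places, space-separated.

1.122 0.626 1.015

θ = κ·ℓ = 0.9586 × 1.8823 = 1.80437 rad
ρ = (1 − cos θ)/κ = (1 − -0.23146)/0.9586 = 1.28464
z = sin θ / κ = 0.97284/0.9586 = 1.01486
x = ρ cos φ = 1.28464 × cos(29.17°) = 1.12172
y = ρ sin φ = 1.28464 × sin(29.17°) = 0.62614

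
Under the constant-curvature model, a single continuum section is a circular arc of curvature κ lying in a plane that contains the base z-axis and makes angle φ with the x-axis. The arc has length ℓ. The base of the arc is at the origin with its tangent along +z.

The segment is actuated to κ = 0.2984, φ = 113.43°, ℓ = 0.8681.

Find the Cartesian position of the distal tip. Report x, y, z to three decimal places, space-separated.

θ = κ·ℓ = 0.2984 × 0.8681 = 0.25904 rad
ρ = (1 − cos θ)/κ = (1 − 0.96664)/0.2984 = 0.11181
z = sin θ / κ = 0.25615/0.2984 = 0.85842
x = ρ cos φ = 0.11181 × cos(113.43°) = -0.04446
y = ρ sin φ = 0.11181 × sin(113.43°) = 0.10259

-0.044 0.103 0.858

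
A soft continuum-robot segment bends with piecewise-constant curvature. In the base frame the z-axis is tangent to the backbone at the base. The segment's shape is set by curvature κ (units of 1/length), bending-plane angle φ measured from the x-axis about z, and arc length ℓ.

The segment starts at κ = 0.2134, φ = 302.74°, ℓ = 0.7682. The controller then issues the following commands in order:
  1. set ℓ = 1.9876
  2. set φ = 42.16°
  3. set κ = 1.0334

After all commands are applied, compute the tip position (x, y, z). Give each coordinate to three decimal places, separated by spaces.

initial: κ=0.2134, φ=302.74°, ℓ=0.7682
cmd 1: set ℓ=1.9876 → (κ,φ,ℓ)=(0.2134,302.74°,1.9876) → tip=(0.2246,-0.3493,1.9285)
cmd 2: set φ=42.16° → (κ,φ,ℓ)=(0.2134,42.16°,1.9876) → tip=(0.3078,0.2787,1.9285)
cmd 3: set κ=1.0334 → (κ,φ,ℓ)=(1.0334,42.16°,1.9876) → tip=(1.0506,0.9513,0.8569)

1.051 0.951 0.857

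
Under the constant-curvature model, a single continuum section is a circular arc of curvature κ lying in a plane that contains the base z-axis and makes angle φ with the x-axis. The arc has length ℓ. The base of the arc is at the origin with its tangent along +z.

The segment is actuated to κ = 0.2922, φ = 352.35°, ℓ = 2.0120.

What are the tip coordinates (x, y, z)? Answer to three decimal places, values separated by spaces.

θ = κ·ℓ = 0.2922 × 2.0120 = 0.58791 rad
ρ = (1 − cos θ)/κ = (1 − 0.83210)/0.2922 = 0.57459
z = sin θ / κ = 0.55462/0.2922 = 1.89808
x = ρ cos φ = 0.57459 × cos(352.35°) = 0.56948
y = ρ sin φ = 0.57459 × sin(352.35°) = -0.07649

0.569 -0.076 1.898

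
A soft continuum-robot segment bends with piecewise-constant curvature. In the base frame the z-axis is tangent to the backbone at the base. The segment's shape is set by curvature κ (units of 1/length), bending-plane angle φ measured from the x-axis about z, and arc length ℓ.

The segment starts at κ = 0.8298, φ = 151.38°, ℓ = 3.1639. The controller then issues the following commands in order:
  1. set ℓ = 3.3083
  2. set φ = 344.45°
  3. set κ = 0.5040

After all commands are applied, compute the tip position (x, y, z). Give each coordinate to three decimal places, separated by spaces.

2.096 -0.583 1.975

initial: κ=0.8298, φ=151.38°, ℓ=3.1639
cmd 1: set ℓ=3.3083 → (κ,φ,ℓ)=(0.8298,151.38°,3.3083) → tip=(-2.0337,1.1097,0.4653)
cmd 2: set φ=344.45° → (κ,φ,ℓ)=(0.8298,344.45°,3.3083) → tip=(2.2320,-0.6211,0.4653)
cmd 3: set κ=0.5040 → (κ,φ,ℓ)=(0.5040,344.45°,3.3083) → tip=(2.0958,-0.5832,1.9749)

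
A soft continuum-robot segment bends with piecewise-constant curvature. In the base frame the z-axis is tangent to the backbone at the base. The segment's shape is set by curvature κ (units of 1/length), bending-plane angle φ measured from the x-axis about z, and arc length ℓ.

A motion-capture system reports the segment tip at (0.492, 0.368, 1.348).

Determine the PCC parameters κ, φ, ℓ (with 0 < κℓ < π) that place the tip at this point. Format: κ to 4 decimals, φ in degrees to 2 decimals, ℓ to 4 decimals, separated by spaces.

0.5599 36.80 1.5276

ρ = √(x²+y²) = √(0.492² + 0.368²) = 0.61440
φ = atan2(y, x) mod 360° = atan2(0.368, 0.492) = 36.7953°
|p|² = ρ² + z² = 0.61440² + 1.348² = 2.19459
κ = 2ρ / |p|² = 2×0.61440 / 2.19459 = 0.55992
θ = 2·atan2(ρ, z) = 2·atan2(0.61440, 1.348) = 0.85531 rad
ℓ = θ/κ = 0.85531/0.55992 = 1.52755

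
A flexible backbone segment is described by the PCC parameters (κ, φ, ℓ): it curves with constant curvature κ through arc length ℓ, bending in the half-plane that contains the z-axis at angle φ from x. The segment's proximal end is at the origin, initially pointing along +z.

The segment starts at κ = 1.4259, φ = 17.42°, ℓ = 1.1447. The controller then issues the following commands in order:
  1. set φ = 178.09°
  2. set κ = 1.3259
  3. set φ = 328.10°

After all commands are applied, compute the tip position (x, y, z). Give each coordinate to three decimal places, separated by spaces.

initial: κ=1.4259, φ=17.42°, ℓ=1.1447
cmd 1: set φ=178.09° → (κ,φ,ℓ)=(1.4259,178.09°,1.1447) → tip=(-0.7440,0.0248,0.7000)
cmd 2: set κ=1.3259 → (κ,φ,ℓ)=(1.3259,178.09°,1.1447) → tip=(-0.7138,0.0238,0.7531)
cmd 3: set φ=328.10° → (κ,φ,ℓ)=(1.3259,328.10°,1.1447) → tip=(0.6064,-0.3774,0.7531)

0.606 -0.377 0.753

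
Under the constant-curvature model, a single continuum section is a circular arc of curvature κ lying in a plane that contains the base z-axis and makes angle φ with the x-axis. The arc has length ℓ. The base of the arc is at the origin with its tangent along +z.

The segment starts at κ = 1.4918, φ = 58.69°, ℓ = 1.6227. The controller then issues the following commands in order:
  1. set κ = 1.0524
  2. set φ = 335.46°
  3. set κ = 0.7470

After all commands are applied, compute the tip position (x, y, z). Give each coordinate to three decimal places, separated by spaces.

0.790 -0.361 1.254

initial: κ=1.4918, φ=58.69°, ℓ=1.6227
cmd 1: set κ=1.0524 → (κ,φ,ℓ)=(1.0524,58.69°,1.6227) → tip=(0.5612,0.9226,0.9413)
cmd 2: set φ=335.46° → (κ,φ,ℓ)=(1.0524,335.46°,1.6227) → tip=(0.9824,-0.4485,0.9413)
cmd 3: set κ=0.7470 → (κ,φ,ℓ)=(0.7470,335.46°,1.6227) → tip=(0.7903,-0.3608,1.2535)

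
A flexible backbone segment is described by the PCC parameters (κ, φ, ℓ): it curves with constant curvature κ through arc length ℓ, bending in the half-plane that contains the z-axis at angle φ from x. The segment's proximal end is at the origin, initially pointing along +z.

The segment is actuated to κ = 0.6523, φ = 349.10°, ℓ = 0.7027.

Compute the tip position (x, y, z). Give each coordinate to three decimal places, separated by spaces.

0.155 -0.030 0.678

θ = κ·ℓ = 0.6523 × 0.7027 = 0.45837 rad
ρ = (1 − cos θ)/κ = (1 − 0.89677)/0.6523 = 0.15825
z = sin θ / κ = 0.44249/0.6523 = 0.67835
x = ρ cos φ = 0.15825 × cos(349.10°) = 0.15539
y = ρ sin φ = 0.15825 × sin(349.10°) = -0.02992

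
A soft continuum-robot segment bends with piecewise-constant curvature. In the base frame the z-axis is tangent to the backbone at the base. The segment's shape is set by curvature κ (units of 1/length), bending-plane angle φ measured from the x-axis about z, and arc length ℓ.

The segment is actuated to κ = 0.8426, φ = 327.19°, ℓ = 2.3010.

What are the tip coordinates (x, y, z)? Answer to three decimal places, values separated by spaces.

θ = κ·ℓ = 0.8426 × 2.3010 = 1.93882 rad
ρ = (1 − cos θ)/κ = (1 − -0.35977)/0.8426 = 1.61378
z = sin θ / κ = 0.93304/0.8426 = 1.10733
x = ρ cos φ = 1.61378 × cos(327.19°) = 1.35634
y = ρ sin φ = 1.61378 × sin(327.19°) = -0.87444

1.356 -0.874 1.107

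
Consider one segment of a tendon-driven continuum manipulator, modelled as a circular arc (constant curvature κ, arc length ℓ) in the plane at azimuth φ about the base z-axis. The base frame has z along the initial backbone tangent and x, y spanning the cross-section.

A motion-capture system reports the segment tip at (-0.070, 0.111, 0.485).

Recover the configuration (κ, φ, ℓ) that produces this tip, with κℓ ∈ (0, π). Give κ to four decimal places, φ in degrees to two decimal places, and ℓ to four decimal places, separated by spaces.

1.0397 122.24 0.5083

ρ = √(x²+y²) = √(-0.070² + 0.111²) = 0.13123
φ = atan2(y, x) mod 360° = atan2(0.111, -0.070) = 122.2368°
|p|² = ρ² + z² = 0.13123² + 0.485² = 0.25245
κ = 2ρ / |p|² = 2×0.13123 / 0.25245 = 1.03966
θ = 2·atan2(ρ, z) = 2·atan2(0.13123, 0.485) = 0.52850 rad
ℓ = θ/κ = 0.52850/1.03966 = 0.50834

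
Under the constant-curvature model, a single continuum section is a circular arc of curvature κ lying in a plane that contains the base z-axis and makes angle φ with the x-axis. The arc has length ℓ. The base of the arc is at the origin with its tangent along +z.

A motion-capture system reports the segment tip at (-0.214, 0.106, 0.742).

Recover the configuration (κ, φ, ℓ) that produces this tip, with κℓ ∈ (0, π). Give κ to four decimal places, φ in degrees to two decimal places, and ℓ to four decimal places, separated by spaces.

ρ = √(x²+y²) = √(-0.214² + 0.106²) = 0.23881
φ = atan2(y, x) mod 360° = atan2(0.106, -0.214) = 153.6495°
|p|² = ρ² + z² = 0.23881² + 0.742² = 0.60760
κ = 2ρ / |p|² = 2×0.23881 / 0.60760 = 0.78609
θ = 2·atan2(ρ, z) = 2·atan2(0.23881, 0.742) = 0.62276 rad
ℓ = θ/κ = 0.62276/0.78609 = 0.79222

0.7861 153.65 0.7922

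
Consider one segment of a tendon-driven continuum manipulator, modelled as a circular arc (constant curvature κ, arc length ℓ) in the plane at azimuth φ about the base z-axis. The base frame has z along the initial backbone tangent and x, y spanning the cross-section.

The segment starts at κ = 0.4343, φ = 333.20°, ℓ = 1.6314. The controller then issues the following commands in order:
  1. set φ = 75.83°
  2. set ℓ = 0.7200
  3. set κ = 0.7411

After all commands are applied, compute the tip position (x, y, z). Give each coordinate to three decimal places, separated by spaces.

0.046 0.182 0.686

initial: κ=0.4343, φ=333.20°, ℓ=1.6314
cmd 1: set φ=75.83° → (κ,φ,ℓ)=(0.4343,75.83°,1.6314) → tip=(0.1357,0.5373,1.4983)
cmd 2: set ℓ=0.7200 → (κ,φ,ℓ)=(0.4343,75.83°,0.7200) → tip=(0.0273,0.1083,0.7083)
cmd 3: set κ=0.7411 → (κ,φ,ℓ)=(0.7411,75.83°,0.7200) → tip=(0.0459,0.1819,0.6863)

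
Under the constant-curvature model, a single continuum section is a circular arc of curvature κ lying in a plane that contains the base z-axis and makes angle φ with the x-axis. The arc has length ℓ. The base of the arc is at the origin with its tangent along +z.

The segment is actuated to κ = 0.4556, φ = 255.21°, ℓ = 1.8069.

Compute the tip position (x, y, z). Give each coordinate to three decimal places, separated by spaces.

-0.179 -0.679 1.610

θ = κ·ℓ = 0.4556 × 1.8069 = 0.82322 rad
ρ = (1 − cos θ)/κ = (1 − 0.67986)/0.4556 = 0.70268
z = sin θ / κ = 0.73334/0.4556 = 1.60962
x = ρ cos φ = 0.70268 × cos(255.21°) = -0.17938
y = ρ sin φ = 0.70268 × sin(255.21°) = -0.67940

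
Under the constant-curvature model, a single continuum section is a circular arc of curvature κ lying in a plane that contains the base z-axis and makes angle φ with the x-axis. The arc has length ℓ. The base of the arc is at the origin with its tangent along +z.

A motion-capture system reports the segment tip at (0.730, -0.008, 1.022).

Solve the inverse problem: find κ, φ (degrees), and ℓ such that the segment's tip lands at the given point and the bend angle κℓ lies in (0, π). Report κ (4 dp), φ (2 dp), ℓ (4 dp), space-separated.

ρ = √(x²+y²) = √(0.730² + -0.008²) = 0.73004
φ = atan2(y, x) mod 360° = atan2(-0.008, 0.730) = 359.3721°
|p|² = ρ² + z² = 0.73004² + 1.022² = 1.57745
κ = 2ρ / |p|² = 2×0.73004 / 1.57745 = 0.92560
θ = 2·atan2(ρ, z) = 2·atan2(0.73004, 1.022) = 1.24056 rad
ℓ = θ/κ = 1.24056/0.92560 = 1.34027

0.9256 359.37 1.3403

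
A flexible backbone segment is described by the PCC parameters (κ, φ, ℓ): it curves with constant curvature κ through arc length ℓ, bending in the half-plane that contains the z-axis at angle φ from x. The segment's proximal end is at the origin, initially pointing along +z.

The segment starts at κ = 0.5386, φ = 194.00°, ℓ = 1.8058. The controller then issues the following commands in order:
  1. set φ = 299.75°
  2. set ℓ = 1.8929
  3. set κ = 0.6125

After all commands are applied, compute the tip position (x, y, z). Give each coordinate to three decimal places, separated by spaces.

initial: κ=0.5386, φ=194.00°, ℓ=1.8058
cmd 1: set φ=299.75° → (κ,φ,ℓ)=(0.5386,299.75°,1.8058) → tip=(0.4025,-0.7042,1.5343)
cmd 2: set ℓ=1.8929 → (κ,φ,ℓ)=(0.5386,299.75°,1.8929) → tip=(0.4387,-0.7676,1.5816)
cmd 3: set κ=0.6125 → (κ,φ,ℓ)=(0.6125,299.75°,1.8929) → tip=(0.4862,-0.8506,1.4964)

0.486 -0.851 1.496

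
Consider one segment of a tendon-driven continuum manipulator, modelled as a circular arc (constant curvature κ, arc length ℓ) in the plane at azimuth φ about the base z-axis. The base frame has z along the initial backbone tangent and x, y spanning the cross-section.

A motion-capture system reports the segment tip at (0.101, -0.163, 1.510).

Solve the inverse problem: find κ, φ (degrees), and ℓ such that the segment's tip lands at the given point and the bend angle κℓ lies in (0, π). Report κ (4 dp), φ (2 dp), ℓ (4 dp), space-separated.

0.1655 301.78 1.5262

ρ = √(x²+y²) = √(0.101² + -0.163²) = 0.19176
φ = atan2(y, x) mod 360° = atan2(-0.163, 0.101) = 301.7837°
|p|² = ρ² + z² = 0.19176² + 1.510² = 2.31687
κ = 2ρ / |p|² = 2×0.19176 / 2.31687 = 0.16553
θ = 2·atan2(ρ, z) = 2·atan2(0.19176, 1.510) = 0.25263 rad
ℓ = θ/κ = 0.25263/0.16553 = 1.52618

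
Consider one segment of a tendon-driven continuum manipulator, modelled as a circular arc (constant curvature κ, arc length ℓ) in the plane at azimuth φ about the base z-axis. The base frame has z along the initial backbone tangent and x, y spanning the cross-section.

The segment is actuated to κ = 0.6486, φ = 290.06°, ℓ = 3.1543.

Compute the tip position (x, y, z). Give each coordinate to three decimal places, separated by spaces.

θ = κ·ℓ = 0.6486 × 3.1543 = 2.04588 rad
ρ = (1 − cos θ)/κ = (1 − -0.45741)/0.6486 = 2.24701
z = sin θ / κ = 0.88925/0.6486 = 1.37104
x = ρ cos φ = 2.24701 × cos(290.06°) = 0.77073
y = ρ sin φ = 2.24701 × sin(290.06°) = -2.11069

0.771 -2.111 1.371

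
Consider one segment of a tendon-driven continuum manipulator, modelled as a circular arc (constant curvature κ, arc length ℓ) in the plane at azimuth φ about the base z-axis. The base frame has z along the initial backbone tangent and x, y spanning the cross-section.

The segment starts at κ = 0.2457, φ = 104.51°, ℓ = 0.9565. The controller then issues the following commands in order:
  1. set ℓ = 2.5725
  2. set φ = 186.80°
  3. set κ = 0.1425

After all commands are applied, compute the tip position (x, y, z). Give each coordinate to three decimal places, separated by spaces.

-0.463 -0.055 2.515

initial: κ=0.2457, φ=104.51°, ℓ=0.9565
cmd 1: set ℓ=2.5725 → (κ,φ,ℓ)=(0.2457,104.51°,2.5725) → tip=(-0.1970,0.7612,2.4046)
cmd 2: set φ=186.80° → (κ,φ,ℓ)=(0.2457,186.80°,2.5725) → tip=(-0.7808,-0.0931,2.4046)
cmd 3: set κ=0.1425 → (κ,φ,ℓ)=(0.1425,186.80°,2.5725) → tip=(-0.4630,-0.0552,2.5153)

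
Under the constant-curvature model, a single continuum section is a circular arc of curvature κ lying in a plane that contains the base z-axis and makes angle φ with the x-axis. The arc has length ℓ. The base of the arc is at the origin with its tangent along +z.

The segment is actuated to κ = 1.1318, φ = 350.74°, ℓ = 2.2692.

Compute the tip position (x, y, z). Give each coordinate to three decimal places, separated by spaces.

1.605 -0.262 0.479

θ = κ·ℓ = 1.1318 × 2.2692 = 2.56828 rad
ρ = (1 − cos θ)/κ = (1 − -0.84011)/1.1318 = 1.62583
z = sin θ / κ = 0.54242/1.1318 = 0.47925
x = ρ cos φ = 1.62583 × cos(350.74°) = 1.60464
y = ρ sin φ = 1.62583 × sin(350.74°) = -0.26162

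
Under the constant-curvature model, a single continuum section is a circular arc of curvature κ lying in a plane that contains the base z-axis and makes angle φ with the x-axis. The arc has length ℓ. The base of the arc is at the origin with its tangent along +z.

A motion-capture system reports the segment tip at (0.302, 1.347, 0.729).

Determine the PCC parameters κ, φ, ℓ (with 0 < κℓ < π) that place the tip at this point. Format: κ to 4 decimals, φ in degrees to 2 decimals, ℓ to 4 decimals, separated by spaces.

ρ = √(x²+y²) = √(0.302² + 1.347²) = 1.38044
φ = atan2(y, x) mod 360° = atan2(1.347, 0.302) = 77.3631°
|p|² = ρ² + z² = 1.38044² + 0.729² = 2.43705
κ = 2ρ / |p|² = 2×1.38044 / 2.43705 = 1.13288
θ = 2·atan2(ρ, z) = 2·atan2(1.38044, 0.729) = 2.16986 rad
ℓ = θ/κ = 2.16986/1.13288 = 1.91535

1.1329 77.36 1.9154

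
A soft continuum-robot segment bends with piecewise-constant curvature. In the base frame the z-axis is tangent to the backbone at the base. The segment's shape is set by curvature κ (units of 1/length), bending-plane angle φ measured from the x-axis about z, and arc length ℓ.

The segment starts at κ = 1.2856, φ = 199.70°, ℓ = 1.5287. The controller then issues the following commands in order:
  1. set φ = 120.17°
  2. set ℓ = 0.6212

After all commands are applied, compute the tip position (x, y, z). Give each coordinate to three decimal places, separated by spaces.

-0.118 0.203 0.557

initial: κ=1.2856, φ=199.70°, ℓ=1.5287
cmd 1: set φ=120.17° → (κ,φ,ℓ)=(1.2856,120.17°,1.5287) → tip=(-0.5412,0.9309,0.7181)
cmd 2: set ℓ=0.6212 → (κ,φ,ℓ)=(1.2856,120.17°,0.6212) → tip=(-0.1182,0.2033,0.5572)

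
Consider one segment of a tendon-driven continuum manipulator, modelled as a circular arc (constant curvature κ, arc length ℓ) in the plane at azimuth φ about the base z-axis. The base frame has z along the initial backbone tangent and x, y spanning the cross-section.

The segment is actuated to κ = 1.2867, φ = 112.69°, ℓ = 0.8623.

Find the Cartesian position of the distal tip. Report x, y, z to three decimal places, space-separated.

-0.166 0.398 0.696

θ = κ·ℓ = 1.2867 × 0.8623 = 1.10952 rad
ρ = (1 − cos θ)/κ = (1 − 0.44509)/1.2867 = 0.43127
z = sin θ / κ = 0.89549/1.2867 = 0.69596
x = ρ cos φ = 0.43127 × cos(112.69°) = -0.16636
y = ρ sin φ = 0.43127 × sin(112.69°) = 0.39789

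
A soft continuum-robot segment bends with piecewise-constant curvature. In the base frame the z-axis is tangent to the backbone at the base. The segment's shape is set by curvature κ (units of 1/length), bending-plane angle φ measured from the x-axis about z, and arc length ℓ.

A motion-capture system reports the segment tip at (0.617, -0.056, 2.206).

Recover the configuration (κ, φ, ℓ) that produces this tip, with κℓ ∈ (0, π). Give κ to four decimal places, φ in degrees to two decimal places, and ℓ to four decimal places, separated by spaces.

0.2360 354.81 2.3202

ρ = √(x²+y²) = √(0.617² + -0.056²) = 0.61954
φ = atan2(y, x) mod 360° = atan2(-0.056, 0.617) = 354.8139°
|p|² = ρ² + z² = 0.61954² + 2.206² = 5.25026
κ = 2ρ / |p|² = 2×0.61954 / 5.25026 = 0.23600
θ = 2·atan2(ρ, z) = 2·atan2(0.61954, 2.206) = 0.54758 rad
ℓ = θ/κ = 0.54758/0.23600 = 2.32022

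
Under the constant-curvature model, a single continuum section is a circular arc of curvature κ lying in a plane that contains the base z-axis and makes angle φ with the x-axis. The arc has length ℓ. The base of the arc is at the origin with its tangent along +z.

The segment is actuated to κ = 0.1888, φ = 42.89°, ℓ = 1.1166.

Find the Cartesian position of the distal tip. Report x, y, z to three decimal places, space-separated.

0.086 0.080 1.108

θ = κ·ℓ = 0.1888 × 1.1166 = 0.21081 rad
ρ = (1 − cos θ)/κ = (1 − 0.97786)/0.1888 = 0.11726
z = sin θ / κ = 0.20926/0.1888 = 1.10835
x = ρ cos φ = 0.11726 × cos(42.89°) = 0.08591
y = ρ sin φ = 0.11726 × sin(42.89°) = 0.07981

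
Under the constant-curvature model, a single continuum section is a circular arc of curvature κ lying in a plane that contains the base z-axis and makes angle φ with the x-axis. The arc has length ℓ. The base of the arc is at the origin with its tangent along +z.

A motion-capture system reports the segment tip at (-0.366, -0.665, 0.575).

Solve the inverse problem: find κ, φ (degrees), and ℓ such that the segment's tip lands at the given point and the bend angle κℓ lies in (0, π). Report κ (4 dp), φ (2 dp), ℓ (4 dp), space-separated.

1.6742 241.17 1.1021

ρ = √(x²+y²) = √(-0.366² + -0.665²) = 0.75907
φ = atan2(y, x) mod 360° = atan2(-0.665, -0.366) = 241.1727°
|p|² = ρ² + z² = 0.75907² + 0.575² = 0.90681
κ = 2ρ / |p|² = 2×0.75907 / 0.90681 = 1.67415
θ = 2·atan2(ρ, z) = 2·atan2(0.75907, 0.575) = 1.84501 rad
ℓ = θ/κ = 1.84501/1.67415 = 1.10206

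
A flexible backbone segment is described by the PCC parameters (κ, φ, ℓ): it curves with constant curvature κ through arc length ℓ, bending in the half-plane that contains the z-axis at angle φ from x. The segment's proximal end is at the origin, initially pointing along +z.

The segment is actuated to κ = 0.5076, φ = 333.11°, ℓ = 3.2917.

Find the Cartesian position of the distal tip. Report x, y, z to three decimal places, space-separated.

θ = κ·ℓ = 0.5076 × 3.2917 = 1.67087 rad
ρ = (1 − cos θ)/κ = (1 − -0.09990)/0.5076 = 2.16687
z = sin θ / κ = 0.99500/0.5076 = 1.96020
x = ρ cos φ = 2.16687 × cos(333.11°) = 1.93258
y = ρ sin φ = 2.16687 × sin(333.11°) = -0.98003

1.933 -0.980 1.960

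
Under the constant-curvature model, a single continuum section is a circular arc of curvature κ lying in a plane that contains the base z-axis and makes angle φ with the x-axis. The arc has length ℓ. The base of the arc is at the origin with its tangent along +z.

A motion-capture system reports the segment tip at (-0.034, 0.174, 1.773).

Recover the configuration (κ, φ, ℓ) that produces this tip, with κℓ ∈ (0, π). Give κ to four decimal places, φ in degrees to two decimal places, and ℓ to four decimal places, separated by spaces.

0.1117 101.06 1.7848

ρ = √(x²+y²) = √(-0.034² + 0.174²) = 0.17729
φ = atan2(y, x) mod 360° = atan2(0.174, -0.034) = 101.0564°
|p|² = ρ² + z² = 0.17729² + 1.773² = 3.17496
κ = 2ρ / |p|² = 2×0.17729 / 3.17496 = 0.11168
θ = 2·atan2(ρ, z) = 2·atan2(0.17729, 1.773) = 0.19933 rad
ℓ = θ/κ = 0.19933/0.11168 = 1.78480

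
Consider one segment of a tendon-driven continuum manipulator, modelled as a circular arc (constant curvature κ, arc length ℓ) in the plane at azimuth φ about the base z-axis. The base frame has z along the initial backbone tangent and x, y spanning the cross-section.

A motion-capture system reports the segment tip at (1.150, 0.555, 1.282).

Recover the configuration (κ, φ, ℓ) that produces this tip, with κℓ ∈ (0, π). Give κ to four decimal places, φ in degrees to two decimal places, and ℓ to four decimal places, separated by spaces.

0.7800 25.76 2.0087

ρ = √(x²+y²) = √(1.150² + 0.555²) = 1.27692
φ = atan2(y, x) mod 360° = atan2(0.555, 1.150) = 25.7624°
|p|² = ρ² + z² = 1.27692² + 1.282² = 3.27405
κ = 2ρ / |p|² = 2×1.27692 / 3.27405 = 0.78003
θ = 2·atan2(ρ, z) = 2·atan2(1.27692, 1.282) = 1.56683 rad
ℓ = θ/κ = 1.56683/0.78003 = 2.00869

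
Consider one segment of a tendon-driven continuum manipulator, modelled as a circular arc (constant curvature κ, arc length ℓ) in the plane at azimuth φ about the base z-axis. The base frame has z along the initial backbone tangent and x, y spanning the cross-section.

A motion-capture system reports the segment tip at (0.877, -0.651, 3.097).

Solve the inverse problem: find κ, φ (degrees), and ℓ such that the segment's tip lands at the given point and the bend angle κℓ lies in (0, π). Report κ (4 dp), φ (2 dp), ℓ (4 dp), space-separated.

0.2026 323.41 3.3477

ρ = √(x²+y²) = √(0.877² + -0.651²) = 1.09221
φ = atan2(y, x) mod 360° = atan2(-0.651, 0.877) = 323.4134°
|p|² = ρ² + z² = 1.09221² + 3.097² = 10.78434
κ = 2ρ / |p|² = 2×1.09221 / 10.78434 = 0.20256
θ = 2·atan2(ρ, z) = 2·atan2(1.09221, 3.097) = 0.67810 rad
ℓ = θ/κ = 0.67810/0.20256 = 3.34772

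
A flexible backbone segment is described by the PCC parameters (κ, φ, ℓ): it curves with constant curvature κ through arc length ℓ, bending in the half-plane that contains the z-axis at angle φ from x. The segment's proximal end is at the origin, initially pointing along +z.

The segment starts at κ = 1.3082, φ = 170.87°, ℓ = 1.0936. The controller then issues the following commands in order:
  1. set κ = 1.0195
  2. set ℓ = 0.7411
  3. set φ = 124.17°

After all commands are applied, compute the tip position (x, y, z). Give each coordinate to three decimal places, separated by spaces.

initial: κ=1.3082, φ=170.87°, ℓ=1.0936
cmd 1: set κ=1.0195 → (κ,φ,ℓ)=(1.0195,170.87°,1.0936) → tip=(-0.5421,0.0871,0.8807)
cmd 2: set ℓ=0.7411 → (κ,φ,ℓ)=(1.0195,170.87°,0.7411) → tip=(-0.2635,0.0424,0.6726)
cmd 3: set φ=124.17° → (κ,φ,ℓ)=(1.0195,124.17°,0.7411) → tip=(-0.1499,0.2208,0.6726)

-0.150 0.221 0.673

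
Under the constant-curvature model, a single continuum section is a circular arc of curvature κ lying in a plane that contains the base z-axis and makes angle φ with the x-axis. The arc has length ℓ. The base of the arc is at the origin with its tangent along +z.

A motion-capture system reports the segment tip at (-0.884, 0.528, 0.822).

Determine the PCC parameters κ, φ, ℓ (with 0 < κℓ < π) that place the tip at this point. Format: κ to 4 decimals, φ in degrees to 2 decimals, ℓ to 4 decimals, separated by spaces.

ρ = √(x²+y²) = √(-0.884² + 0.528²) = 1.02968
φ = atan2(y, x) mod 360° = atan2(0.528, -0.884) = 149.1508°
|p|² = ρ² + z² = 1.02968² + 0.822² = 1.73592
κ = 2ρ / |p|² = 2×1.02968 / 1.73592 = 1.18632
θ = 2·atan2(ρ, z) = 2·atan2(1.02968, 0.822) = 1.79418 rad
ℓ = θ/κ = 1.79418/1.18632 = 1.51239

1.1863 149.15 1.5124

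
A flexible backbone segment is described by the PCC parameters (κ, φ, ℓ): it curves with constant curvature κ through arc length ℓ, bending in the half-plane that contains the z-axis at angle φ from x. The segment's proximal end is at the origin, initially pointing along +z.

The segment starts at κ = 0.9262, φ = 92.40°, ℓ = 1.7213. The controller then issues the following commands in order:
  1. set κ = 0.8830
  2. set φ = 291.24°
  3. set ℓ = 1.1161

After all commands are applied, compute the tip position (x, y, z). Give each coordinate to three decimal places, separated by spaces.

initial: κ=0.9262, φ=92.40°, ℓ=1.7213
cmd 1: set κ=0.8830 → (κ,φ,ℓ)=(0.8830,92.40°,1.7213) → tip=(-0.0450,1.0740,1.1310)
cmd 2: set φ=291.24° → (κ,φ,ℓ)=(0.8830,291.24°,1.7213) → tip=(0.3894,-1.0019,1.1310)
cmd 3: set ℓ=1.1161 → (κ,φ,ℓ)=(0.8830,291.24°,1.1161) → tip=(0.1836,-0.4724,0.9440)

0.184 -0.472 0.944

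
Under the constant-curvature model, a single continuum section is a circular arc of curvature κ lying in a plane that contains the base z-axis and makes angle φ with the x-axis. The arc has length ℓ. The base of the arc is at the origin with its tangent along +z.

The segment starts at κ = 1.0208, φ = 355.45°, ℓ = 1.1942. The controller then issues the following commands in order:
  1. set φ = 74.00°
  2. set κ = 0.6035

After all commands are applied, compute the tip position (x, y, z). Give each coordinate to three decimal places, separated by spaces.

0.114 0.396 1.093

initial: κ=1.0208, φ=355.45°, ℓ=1.1942
cmd 1: set φ=74.00° → (κ,φ,ℓ)=(1.0208,74.00°,1.1942) → tip=(0.1770,0.6172,0.9196)
cmd 2: set κ=0.6035 → (κ,φ,ℓ)=(0.6035,74.00°,1.1942) → tip=(0.1136,0.3961,1.0935)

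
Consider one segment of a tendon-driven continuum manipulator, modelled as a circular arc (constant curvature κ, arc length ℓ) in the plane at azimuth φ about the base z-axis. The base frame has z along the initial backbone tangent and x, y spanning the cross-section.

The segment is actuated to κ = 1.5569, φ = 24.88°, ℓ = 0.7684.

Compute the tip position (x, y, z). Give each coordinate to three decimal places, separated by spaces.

θ = κ·ℓ = 1.5569 × 0.7684 = 1.19632 rad
ρ = (1 − cos θ)/κ = (1 − 0.36578)/1.5569 = 0.40736
z = sin θ / κ = 0.93070/1.5569 = 0.59779
x = ρ cos φ = 0.40736 × cos(24.88°) = 0.36955
y = ρ sin φ = 0.40736 × sin(24.88°) = 0.17138

0.370 0.171 0.598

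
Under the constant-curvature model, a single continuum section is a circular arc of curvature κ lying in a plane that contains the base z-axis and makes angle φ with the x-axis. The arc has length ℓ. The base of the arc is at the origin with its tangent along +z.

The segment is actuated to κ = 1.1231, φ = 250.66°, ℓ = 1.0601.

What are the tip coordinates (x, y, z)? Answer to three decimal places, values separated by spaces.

θ = κ·ℓ = 1.1231 × 1.0601 = 1.19060 rad
ρ = (1 − cos θ)/κ = (1 − 0.37110)/1.1231 = 0.55996
z = sin θ / κ = 0.92859/1.1231 = 0.82681
x = ρ cos φ = 0.55996 × cos(250.66°) = -0.18545
y = ρ sin φ = 0.55996 × sin(250.66°) = -0.52837

-0.185 -0.528 0.827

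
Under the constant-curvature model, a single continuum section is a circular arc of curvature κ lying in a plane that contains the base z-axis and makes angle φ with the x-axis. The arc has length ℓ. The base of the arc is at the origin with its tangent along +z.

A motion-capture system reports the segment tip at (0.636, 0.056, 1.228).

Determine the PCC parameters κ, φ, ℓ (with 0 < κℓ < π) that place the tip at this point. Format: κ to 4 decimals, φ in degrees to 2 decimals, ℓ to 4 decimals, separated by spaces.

0.6666 5.03 1.4385

ρ = √(x²+y²) = √(0.636² + 0.056²) = 0.63846
φ = atan2(y, x) mod 360° = atan2(0.056, 0.636) = 5.0319°
|p|² = ρ² + z² = 0.63846² + 1.228² = 1.91562
κ = 2ρ / |p|² = 2×0.63846 / 1.91562 = 0.66659
θ = 2·atan2(ρ, z) = 2·atan2(0.63846, 1.228) = 0.95891 rad
ℓ = θ/κ = 0.95891/0.66659 = 1.43854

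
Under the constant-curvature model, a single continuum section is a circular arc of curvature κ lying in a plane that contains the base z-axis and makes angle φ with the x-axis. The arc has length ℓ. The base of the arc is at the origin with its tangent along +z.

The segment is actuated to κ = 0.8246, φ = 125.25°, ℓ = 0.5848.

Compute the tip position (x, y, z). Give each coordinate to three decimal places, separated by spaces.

-0.080 0.113 0.562

θ = κ·ℓ = 0.8246 × 0.5848 = 0.48223 rad
ρ = (1 − cos θ)/κ = (1 − 0.88596)/0.8246 = 0.13829
z = sin θ / κ = 0.46375/0.8246 = 0.56240
x = ρ cos φ = 0.13829 × cos(125.25°) = -0.07981
y = ρ sin φ = 0.13829 × sin(125.25°) = 0.11293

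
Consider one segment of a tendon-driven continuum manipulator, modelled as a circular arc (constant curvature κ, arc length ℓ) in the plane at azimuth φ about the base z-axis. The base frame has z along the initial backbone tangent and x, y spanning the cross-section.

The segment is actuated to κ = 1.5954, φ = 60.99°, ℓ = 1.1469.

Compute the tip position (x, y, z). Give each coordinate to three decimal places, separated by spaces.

θ = κ·ℓ = 1.5954 × 1.1469 = 1.82976 rad
ρ = (1 − cos θ)/κ = (1 − -0.25608)/1.5954 = 0.78732
z = sin θ / κ = 0.96665/1.5954 = 0.60590
x = ρ cos φ = 0.78732 × cos(60.99°) = 0.38182
y = ρ sin φ = 0.78732 × sin(60.99°) = 0.68853

0.382 0.689 0.606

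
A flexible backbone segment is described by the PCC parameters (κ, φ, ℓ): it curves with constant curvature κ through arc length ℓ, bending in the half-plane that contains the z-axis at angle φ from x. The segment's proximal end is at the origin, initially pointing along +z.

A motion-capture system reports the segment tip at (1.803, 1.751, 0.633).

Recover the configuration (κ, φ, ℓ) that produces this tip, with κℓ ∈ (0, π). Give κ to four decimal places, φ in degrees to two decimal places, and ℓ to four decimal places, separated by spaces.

ρ = √(x²+y²) = √(1.803² + 1.751²) = 2.51333
φ = atan2(y, x) mod 360° = atan2(1.751, 1.803) = 44.1617°
|p|² = ρ² + z² = 2.51333² + 0.633² = 6.71750
κ = 2ρ / |p|² = 2×2.51333 / 6.71750 = 0.74829
θ = 2·atan2(ρ, z) = 2·atan2(2.51333, 0.633) = 2.64814 rad
ℓ = θ/κ = 2.64814/0.74829 = 3.53891

0.7483 44.16 3.5389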